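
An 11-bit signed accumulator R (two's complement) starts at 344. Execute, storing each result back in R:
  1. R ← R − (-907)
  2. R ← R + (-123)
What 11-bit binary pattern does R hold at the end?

Start: R = 344 = 00101011000.
R = 344 − (-907) = 1251; wraps to -797 = 10011100011
R = -797 + (-123) = -920 = 10001101000

10001101000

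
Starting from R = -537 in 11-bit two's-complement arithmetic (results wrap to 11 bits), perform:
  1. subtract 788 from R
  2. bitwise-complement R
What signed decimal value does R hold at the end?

Start: R = -537 = 10111100111.
R = -537 − 788 = -1325; wraps to 723 = 01011010011
R = NOT 01011010011 = 10100101100 = -724

-724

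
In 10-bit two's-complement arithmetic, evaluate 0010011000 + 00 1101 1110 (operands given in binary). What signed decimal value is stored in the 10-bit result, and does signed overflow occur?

0010011000 = 152 (signed)
00 1101 1110 → 0011011110 = 222 (signed)
  0010011000
+ 0011011110
= 0101110110
Result 0101110110: MSB = 0 → value 374.
Both addends are non-negative and so is the stored result: no signed overflow.

374; no overflow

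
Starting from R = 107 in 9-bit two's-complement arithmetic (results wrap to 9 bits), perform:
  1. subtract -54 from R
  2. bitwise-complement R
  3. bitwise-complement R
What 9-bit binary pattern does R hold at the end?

010100001

Start: R = 107 = 001101011.
R = 107 − (-54) = 161 = 010100001
R = NOT 010100001 = 101011110 = -162
R = NOT 101011110 = 010100001 = 161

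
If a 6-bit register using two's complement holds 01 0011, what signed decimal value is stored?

MSB is 0, so the value is non-negative: 010011 = 19.

19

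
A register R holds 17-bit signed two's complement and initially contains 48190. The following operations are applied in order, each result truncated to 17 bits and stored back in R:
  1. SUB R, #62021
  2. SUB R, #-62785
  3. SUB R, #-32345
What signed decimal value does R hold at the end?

-49773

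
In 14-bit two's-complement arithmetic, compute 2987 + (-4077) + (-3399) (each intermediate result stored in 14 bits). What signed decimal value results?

-4489

2987 + (-4077) = -1090 (11101110111110)
-1090 + (-3399) = -4489 (10111001110111)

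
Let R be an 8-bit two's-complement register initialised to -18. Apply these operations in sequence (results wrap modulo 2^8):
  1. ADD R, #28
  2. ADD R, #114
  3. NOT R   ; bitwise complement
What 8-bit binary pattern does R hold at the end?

10000011

Start: R = -18 = 11101110.
R = -18 + 28 = 10 = 00001010
R = 10 + 114 = 124 = 01111100
R = NOT 01111100 = 10000011 = -125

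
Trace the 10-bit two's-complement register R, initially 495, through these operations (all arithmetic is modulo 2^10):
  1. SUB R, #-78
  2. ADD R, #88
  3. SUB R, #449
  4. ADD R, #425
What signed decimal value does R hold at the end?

-387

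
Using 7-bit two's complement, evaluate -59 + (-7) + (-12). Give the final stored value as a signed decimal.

50

-59 + (-7) = -66 → wraps to 62 (0111110)
62 + (-12) = 50 (0110010)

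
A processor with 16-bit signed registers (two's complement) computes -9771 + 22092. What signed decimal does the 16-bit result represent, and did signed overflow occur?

12321; no overflow

-9771 → 1101100111010101
22092 → 0101011001001100
  1101100111010101
+ 0101011001001100
= 0011000000100001  (discard carry-out 1)
Result 0011000000100001: MSB = 0 → value 12321.
Addends have opposite signs, so signed overflow cannot occur.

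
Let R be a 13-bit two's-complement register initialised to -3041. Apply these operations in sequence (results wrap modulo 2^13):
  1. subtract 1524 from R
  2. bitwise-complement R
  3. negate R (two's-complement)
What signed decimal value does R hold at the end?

Start: R = -3041 = 1010000011111.
R = -3041 − 1524 = -4565; wraps to 3627 = 0111000101011
R = NOT 0111000101011 = 1000111010100 = -3628
R = −(-3628) = 3628 = 0111000101100

3628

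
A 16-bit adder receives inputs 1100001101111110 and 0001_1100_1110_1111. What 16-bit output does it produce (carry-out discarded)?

1110000001101101

  1100001101111110
+ 0001110011101111
= 1110000001101101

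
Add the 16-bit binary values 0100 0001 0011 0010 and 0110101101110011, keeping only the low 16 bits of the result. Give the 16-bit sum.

1010110010100101

  0100000100110010
+ 0110101101110011
= 1010110010100101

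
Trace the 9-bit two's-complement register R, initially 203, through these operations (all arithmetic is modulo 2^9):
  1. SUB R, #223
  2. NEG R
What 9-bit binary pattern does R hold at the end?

000010100

Start: R = 203 = 011001011.
R = 203 − 223 = -20 = 111101100
R = −(-20) = 20 = 000010100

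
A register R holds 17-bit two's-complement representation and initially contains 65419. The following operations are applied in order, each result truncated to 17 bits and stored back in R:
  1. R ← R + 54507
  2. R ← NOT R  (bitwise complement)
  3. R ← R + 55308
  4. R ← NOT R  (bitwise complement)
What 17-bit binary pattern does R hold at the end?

Start: R = 65419 = 01111111110001011.
R = 65419 + 54507 = 119926; wraps to -11146 = 11101010001110110
R = NOT 11101010001110110 = 00010101110001001 = 11145
R = 11145 + 55308 = 66453; wraps to -64619 = 10000001110010101
R = NOT 10000001110010101 = 01111110001101010 = 64618

01111110001101010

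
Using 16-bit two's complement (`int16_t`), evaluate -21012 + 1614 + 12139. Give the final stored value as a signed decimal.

-21012 + 1614 = -19398 (1011010000111010)
-19398 + 12139 = -7259 (1110001110100101)

-7259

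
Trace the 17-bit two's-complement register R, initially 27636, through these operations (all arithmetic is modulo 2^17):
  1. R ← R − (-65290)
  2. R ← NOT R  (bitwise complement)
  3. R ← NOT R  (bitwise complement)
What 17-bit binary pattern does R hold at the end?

Start: R = 27636 = 00110101111110100.
R = 27636 − (-65290) = 92926; wraps to -38146 = 10110101011111110
R = NOT 10110101011111110 = 01001010100000001 = 38145
R = NOT 01001010100000001 = 10110101011111110 = -38146

10110101011111110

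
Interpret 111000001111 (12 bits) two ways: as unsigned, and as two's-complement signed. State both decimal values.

Unsigned: 111000001111 = 3599.
Signed: MSB=1 → 3599 − 4096 = -497.

unsigned = 3599, signed = -497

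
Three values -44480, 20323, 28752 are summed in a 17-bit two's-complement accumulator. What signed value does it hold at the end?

-44480 + 20323 = -24157 (11010000110100011)
-24157 + 28752 = 4595 (00001000111110011)

4595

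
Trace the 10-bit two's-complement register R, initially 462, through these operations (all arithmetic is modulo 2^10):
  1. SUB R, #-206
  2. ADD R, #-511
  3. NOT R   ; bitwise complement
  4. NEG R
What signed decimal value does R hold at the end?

158

Start: R = 462 = 0111001110.
R = 462 − (-206) = 668; wraps to -356 = 1010011100
R = -356 + (-511) = -867; wraps to 157 = 0010011101
R = NOT 0010011101 = 1101100010 = -158
R = −(-158) = 158 = 0010011110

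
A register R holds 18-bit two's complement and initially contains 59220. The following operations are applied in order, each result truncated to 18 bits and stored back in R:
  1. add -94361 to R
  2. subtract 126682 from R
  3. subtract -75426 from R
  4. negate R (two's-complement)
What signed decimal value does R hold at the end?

86397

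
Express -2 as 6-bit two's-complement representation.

111110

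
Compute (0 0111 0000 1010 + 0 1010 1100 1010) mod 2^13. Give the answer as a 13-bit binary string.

1000111010100

  0011100001010
+ 0101011001010
= 1000111010100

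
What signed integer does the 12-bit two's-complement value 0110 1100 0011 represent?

1731

MSB is 0, so the value is non-negative: 011011000011 = 1731.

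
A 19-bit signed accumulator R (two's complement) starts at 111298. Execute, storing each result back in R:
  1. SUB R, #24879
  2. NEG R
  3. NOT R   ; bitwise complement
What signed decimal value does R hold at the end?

86418

Start: R = 111298 = 0011011001011000010.
R = 111298 − 24879 = 86419 = 0010101000110010011
R = −(86419) = -86419 = 1101010111001101101
R = NOT 1101010111001101101 = 0010101000110010010 = 86418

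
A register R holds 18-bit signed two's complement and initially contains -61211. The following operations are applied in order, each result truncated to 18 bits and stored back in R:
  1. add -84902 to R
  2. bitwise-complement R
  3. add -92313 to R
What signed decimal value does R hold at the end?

Start: R = -61211 = 110001000011100101.
R = -61211 + (-84902) = -146113; wraps to 116031 = 011100010100111111
R = NOT 011100010100111111 = 100011101011000000 = -116032
R = -116032 + (-92313) = -208345; wraps to 53799 = 001101001000100111

53799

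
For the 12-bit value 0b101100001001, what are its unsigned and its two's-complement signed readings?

Unsigned: 101100001001 = 2825.
Signed: MSB=1 → 2825 − 4096 = -1271.

unsigned = 2825, signed = -1271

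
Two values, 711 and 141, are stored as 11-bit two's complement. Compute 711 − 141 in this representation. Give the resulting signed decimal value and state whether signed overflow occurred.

711 → 01011000111
141 → 00010001101
Subtract via negate-and-add: invert 00010001101 + 1 = 11101110011 (i.e. -141).
  01011000111
+ 11101110011
= 01000111010  (discard carry-out 1)
Result 01000111010: MSB = 0 → value 570.
Addends (after negating the subtrahend) have opposite signs, so signed overflow cannot occur.

570; no overflow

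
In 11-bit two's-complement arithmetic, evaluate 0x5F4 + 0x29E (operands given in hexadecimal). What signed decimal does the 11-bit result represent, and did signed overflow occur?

0x5F4 = 10111110100 = -524 (signed)
0x29E = 01010011110 = 670 (signed)
  10111110100
+ 01010011110
= 00010010010  (discard carry-out 1)
Result 00010010010: MSB = 0 → value 146.
Addends have opposite signs, so signed overflow cannot occur.

146; no overflow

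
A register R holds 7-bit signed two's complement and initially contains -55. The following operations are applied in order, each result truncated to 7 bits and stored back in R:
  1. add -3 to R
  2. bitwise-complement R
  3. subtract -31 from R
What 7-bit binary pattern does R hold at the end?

1011000

Start: R = -55 = 1001001.
R = -55 + (-3) = -58 = 1000110
R = NOT 1000110 = 0111001 = 57
R = 57 − (-31) = 88; wraps to -40 = 1011000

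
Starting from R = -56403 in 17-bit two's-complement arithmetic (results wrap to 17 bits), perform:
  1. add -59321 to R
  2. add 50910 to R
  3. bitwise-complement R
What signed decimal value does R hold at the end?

64813

Start: R = -56403 = 10010001110101101.
R = -56403 + (-59321) = -115724; wraps to 15348 = 00011101111110100
R = 15348 + 50910 = 66258; wraps to -64814 = 10000001011010010
R = NOT 10000001011010010 = 01111110100101101 = 64813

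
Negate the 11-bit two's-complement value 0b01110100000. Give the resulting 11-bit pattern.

Invert: 10001011111. Add 1: 10001100000.
Check: 01110100000 = 928, 10001100000 = -928.

10001100000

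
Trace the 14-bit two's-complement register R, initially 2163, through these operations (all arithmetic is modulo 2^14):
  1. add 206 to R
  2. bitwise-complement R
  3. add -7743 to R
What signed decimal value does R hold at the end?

Start: R = 2163 = 00100001110011.
R = 2163 + 206 = 2369 = 00100101000001
R = NOT 00100101000001 = 11011010111110 = -2370
R = -2370 + (-7743) = -10113; wraps to 6271 = 01100001111111

6271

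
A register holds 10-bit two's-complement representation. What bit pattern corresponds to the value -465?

|-465| = 465 = 0111010001 in 10 bits.
Invert the bits: 1000101110. Add 1: 1000101111.

1000101111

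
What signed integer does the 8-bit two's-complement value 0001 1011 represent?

MSB is 0, so the value is non-negative: 00011011 = 27.

27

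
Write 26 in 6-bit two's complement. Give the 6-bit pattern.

011010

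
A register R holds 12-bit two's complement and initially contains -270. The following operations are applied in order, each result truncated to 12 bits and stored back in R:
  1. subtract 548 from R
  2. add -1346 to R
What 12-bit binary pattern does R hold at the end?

011110001100

Start: R = -270 = 111011110010.
R = -270 − 548 = -818 = 110011001110
R = -818 + (-1346) = -2164; wraps to 1932 = 011110001100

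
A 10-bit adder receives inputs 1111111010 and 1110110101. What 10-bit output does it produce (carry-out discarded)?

  1111111010
+ 1110110101
= 1110101111  (discard carry-out 1)

1110101111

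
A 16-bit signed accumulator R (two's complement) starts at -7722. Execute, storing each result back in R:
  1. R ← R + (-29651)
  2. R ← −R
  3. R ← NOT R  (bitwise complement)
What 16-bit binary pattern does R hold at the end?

Start: R = -7722 = 1110000111010110.
R = -7722 + (-29651) = -37373; wraps to 28163 = 0110111000000011
R = −(28163) = -28163 = 1001000111111101
R = NOT 1001000111111101 = 0110111000000010 = 28162

0110111000000010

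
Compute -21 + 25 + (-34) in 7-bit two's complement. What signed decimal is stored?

-21 + 25 = 4 (0000100)
4 + (-34) = -30 (1100010)

-30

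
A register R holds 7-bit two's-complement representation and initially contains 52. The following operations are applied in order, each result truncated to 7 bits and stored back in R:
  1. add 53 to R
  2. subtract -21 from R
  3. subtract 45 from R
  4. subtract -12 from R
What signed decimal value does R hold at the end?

-35

Start: R = 52 = 0110100.
R = 52 + 53 = 105; wraps to -23 = 1101001
R = -23 − (-21) = -2 = 1111110
R = -2 − 45 = -47 = 1010001
R = -47 − (-12) = -35 = 1011101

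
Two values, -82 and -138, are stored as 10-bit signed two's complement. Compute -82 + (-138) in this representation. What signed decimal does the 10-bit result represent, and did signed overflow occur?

-82 → 1110101110
-138 → 1101110110
  1110101110
+ 1101110110
= 1100100100  (discard carry-out 1)
Result 1100100100: MSB = 1 → 804 − 1024 = -220.
Both addends are negative and so is the stored result: no signed overflow.

-220; no overflow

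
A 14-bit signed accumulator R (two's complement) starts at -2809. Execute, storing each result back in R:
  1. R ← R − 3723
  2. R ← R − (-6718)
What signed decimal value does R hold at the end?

186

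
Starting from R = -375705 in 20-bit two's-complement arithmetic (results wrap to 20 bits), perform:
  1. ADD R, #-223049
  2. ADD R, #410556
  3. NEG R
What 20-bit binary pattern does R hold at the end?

Start: R = -375705 = 10100100010001100111.
R = -375705 + (-223049) = -598754; wraps to 449822 = 01101101110100011110
R = 449822 + 410556 = 860378; wraps to -188198 = 11010010000011011010
R = −(-188198) = 188198 = 00101101111100100110

00101101111100100110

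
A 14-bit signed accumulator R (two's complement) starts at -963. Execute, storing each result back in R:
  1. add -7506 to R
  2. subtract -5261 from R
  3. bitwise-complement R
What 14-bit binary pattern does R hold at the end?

Start: R = -963 = 11110000111101.
R = -963 + (-7506) = -8469; wraps to 7915 = 01111011101011
R = 7915 − (-5261) = 13176; wraps to -3208 = 11001101111000
R = NOT 11001101111000 = 00110010000111 = 3207

00110010000111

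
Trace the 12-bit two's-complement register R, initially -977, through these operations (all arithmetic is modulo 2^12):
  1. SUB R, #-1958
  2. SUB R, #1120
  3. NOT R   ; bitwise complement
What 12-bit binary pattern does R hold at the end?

Start: R = -977 = 110000101111.
R = -977 − (-1958) = 981 = 001111010101
R = 981 − 1120 = -139 = 111101110101
R = NOT 111101110101 = 000010001010 = 138

000010001010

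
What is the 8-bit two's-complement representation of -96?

|-96| = 96 = 01100000 in 8 bits.
Invert the bits: 10011111. Add 1: 10100000.

10100000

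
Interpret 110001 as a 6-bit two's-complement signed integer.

MSB is 1, so the value is negative.
Invert: 001110. Add 1: 001111 = 15. So the value is −15.

-15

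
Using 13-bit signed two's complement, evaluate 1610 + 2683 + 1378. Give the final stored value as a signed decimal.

-2521

1610 + 2683 = 4293 → wraps to -3899 (1000011000101)
-3899 + 1378 = -2521 (1011000100111)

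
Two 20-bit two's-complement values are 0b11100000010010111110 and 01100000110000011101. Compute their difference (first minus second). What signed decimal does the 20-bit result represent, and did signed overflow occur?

0b11100000010010111110 → 11100000010010111110 = -129858 (signed)
01100000110000011101 = 396317 (signed)
Subtract via negate-and-add: invert 01100000110000011101 + 1 = 10011111001111100011 (i.e. -396317).
  11100000010010111110
+ 10011111001111100011
= 01111111100010100001  (discard carry-out 1)
Result 01111111100010100001: MSB = 0 → value 522401.
Both addends (after negating the subtrahend) are negative but the stored result is non-negative: signed overflow. The true value -129858 − 396317 = -526175 lies outside [-524288, 524287].

522401; overflow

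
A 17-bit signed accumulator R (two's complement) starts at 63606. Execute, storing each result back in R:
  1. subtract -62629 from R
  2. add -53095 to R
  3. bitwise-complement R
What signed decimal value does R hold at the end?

57931

Start: R = 63606 = 01111100001110110.
R = 63606 − (-62629) = 126235; wraps to -4837 = 11110110100011011
R = -4837 + (-53095) = -57932 = 10001110110110100
R = NOT 10001110110110100 = 01110001001001011 = 57931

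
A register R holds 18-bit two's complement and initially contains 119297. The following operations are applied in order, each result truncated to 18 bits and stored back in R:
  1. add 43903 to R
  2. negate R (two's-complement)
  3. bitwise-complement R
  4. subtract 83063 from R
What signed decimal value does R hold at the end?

80136

Start: R = 119297 = 011101001000000001.
R = 119297 + 43903 = 163200; wraps to -98944 = 100111110110000000
R = −(-98944) = 98944 = 011000001010000000
R = NOT 011000001010000000 = 100111110101111111 = -98945
R = -98945 − 83063 = -182008; wraps to 80136 = 010011100100001000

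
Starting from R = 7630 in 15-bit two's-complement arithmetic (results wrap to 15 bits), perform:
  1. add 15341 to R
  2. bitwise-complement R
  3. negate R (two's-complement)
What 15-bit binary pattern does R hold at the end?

101100110111100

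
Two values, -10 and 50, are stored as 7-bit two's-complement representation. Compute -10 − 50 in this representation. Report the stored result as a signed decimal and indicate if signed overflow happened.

-10 → 1110110
50 → 0110010
Subtract via negate-and-add: invert 0110010 + 1 = 1001110 (i.e. -50).
  1110110
+ 1001110
= 1000100  (discard carry-out 1)
Result 1000100: MSB = 1 → 68 − 128 = -60.
Both addends (after negating the subtrahend) are negative and so is the stored result: no signed overflow.

-60; no overflow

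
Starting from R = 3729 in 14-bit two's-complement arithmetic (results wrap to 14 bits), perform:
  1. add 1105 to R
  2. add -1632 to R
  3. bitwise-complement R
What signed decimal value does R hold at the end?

-3203

Start: R = 3729 = 00111010010001.
R = 3729 + 1105 = 4834 = 01001011100010
R = 4834 + (-1632) = 3202 = 00110010000010
R = NOT 00110010000010 = 11001101111101 = -3203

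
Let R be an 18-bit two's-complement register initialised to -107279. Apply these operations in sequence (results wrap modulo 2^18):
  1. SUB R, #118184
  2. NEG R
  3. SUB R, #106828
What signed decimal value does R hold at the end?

Start: R = -107279 = 100101110011110001.
R = -107279 − 118184 = -225463; wraps to 36681 = 001000111101001001
R = −(36681) = -36681 = 110111000010110111
R = -36681 − 106828 = -143509; wraps to 118635 = 011100111101101011

118635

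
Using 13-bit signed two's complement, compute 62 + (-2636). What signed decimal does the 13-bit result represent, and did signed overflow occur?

62 → 0000000111110
-2636 → 1010110110100
  0000000111110
+ 1010110110100
= 1010111110010
Result 1010111110010: MSB = 1 → 5618 − 8192 = -2574.
Addends have opposite signs, so signed overflow cannot occur.

-2574; no overflow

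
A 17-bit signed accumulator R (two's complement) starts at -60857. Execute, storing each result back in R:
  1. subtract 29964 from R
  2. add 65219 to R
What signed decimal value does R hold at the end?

Start: R = -60857 = 10001001001000111.
R = -60857 − 29964 = -90821; wraps to 40251 = 01001110100111011
R = 40251 + 65219 = 105470; wraps to -25602 = 11001101111111110

-25602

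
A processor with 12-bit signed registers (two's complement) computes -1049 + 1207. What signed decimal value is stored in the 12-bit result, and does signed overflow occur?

158; no overflow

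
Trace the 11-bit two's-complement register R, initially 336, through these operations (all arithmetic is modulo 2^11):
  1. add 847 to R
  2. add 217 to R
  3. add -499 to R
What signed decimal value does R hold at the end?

Start: R = 336 = 00101010000.
R = 336 + 847 = 1183; wraps to -865 = 10010011111
R = -865 + 217 = -648 = 10101111000
R = -648 + (-499) = -1147; wraps to 901 = 01110000101

901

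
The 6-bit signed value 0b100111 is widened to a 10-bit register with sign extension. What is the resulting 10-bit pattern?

MSB of 100111 is 1; replicate it into the new high bits.
1111|100111 → 1111100111 (still -25).

1111100111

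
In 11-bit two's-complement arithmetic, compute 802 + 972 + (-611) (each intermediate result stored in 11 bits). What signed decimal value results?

-885

802 + 972 = 1774 → wraps to -274 (11011101110)
-274 + (-611) = -885 (10010001011)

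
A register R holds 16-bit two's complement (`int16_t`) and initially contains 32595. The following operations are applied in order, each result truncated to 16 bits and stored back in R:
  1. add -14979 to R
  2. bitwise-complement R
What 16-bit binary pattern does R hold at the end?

Start: R = 32595 = 0111111101010011.
R = 32595 + (-14979) = 17616 = 0100010011010000
R = NOT 0100010011010000 = 1011101100101111 = -17617

1011101100101111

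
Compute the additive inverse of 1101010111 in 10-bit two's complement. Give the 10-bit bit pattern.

0010101001

Invert: 0010101000. Add 1: 0010101001.
Check: 1101010111 = -169, 0010101001 = 169.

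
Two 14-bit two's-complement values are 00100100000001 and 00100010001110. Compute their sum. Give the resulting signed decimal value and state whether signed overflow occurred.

00100100000001 = 2305 (signed)
00100010001110 = 2190 (signed)
  00100100000001
+ 00100010001110
= 01000110001111
Result 01000110001111: MSB = 0 → value 4495.
Both addends are non-negative and so is the stored result: no signed overflow.

4495; no overflow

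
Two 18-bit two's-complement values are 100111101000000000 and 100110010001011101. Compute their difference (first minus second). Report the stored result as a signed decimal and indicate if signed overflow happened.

5539; no overflow

100111101000000000 = -99840 (signed)
100110010001011101 = -105379 (signed)
Subtract via negate-and-add: invert 100110010001011101 + 1 = 011001101110100011 (i.e. 105379).
  100111101000000000
+ 011001101110100011
= 000001010110100011  (discard carry-out 1)
Result 000001010110100011: MSB = 0 → value 5539.
Addends (after negating the subtrahend) have opposite signs, so signed overflow cannot occur.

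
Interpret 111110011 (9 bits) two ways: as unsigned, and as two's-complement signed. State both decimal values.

unsigned = 499, signed = -13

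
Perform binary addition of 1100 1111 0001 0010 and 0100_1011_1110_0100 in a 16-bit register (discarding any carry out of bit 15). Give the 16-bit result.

  1100111100010010
+ 0100101111100100
= 0001101011110110  (discard carry-out 1)

0001101011110110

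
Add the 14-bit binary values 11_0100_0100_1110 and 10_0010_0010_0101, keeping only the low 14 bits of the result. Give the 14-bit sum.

01011001110011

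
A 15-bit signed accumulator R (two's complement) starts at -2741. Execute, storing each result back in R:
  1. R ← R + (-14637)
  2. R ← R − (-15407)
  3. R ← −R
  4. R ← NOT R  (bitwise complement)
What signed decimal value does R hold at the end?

Start: R = -2741 = 111010101001011.
R = -2741 + (-14637) = -17378; wraps to 15390 = 011110000011110
R = 15390 − (-15407) = 30797; wraps to -1971 = 111100001001101
R = −(-1971) = 1971 = 000011110110011
R = NOT 000011110110011 = 111100001001100 = -1972

-1972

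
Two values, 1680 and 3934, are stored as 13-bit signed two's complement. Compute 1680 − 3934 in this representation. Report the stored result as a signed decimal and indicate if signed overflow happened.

1680 → 0011010010000
3934 → 0111101011110
Subtract via negate-and-add: invert 0111101011110 + 1 = 1000010100010 (i.e. -3934).
  0011010010000
+ 1000010100010
= 1011100110010
Result 1011100110010: MSB = 1 → 5938 − 8192 = -2254.
Addends (after negating the subtrahend) have opposite signs, so signed overflow cannot occur.

-2254; no overflow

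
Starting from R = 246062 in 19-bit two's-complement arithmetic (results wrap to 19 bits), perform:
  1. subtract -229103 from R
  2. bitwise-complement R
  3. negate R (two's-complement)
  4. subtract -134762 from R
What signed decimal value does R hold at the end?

85640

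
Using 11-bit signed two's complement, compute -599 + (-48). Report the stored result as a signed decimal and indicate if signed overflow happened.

-599 → 10110101001
-48 → 11111010000
  10110101001
+ 11111010000
= 10101111001  (discard carry-out 1)
Result 10101111001: MSB = 1 → 1401 − 2048 = -647.
Both addends are negative and so is the stored result: no signed overflow.

-647; no overflow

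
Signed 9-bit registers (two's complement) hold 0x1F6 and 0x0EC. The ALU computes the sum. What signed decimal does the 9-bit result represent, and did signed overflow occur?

0x1F6 = 111110110 = -10 (signed)
0x0EC = 011101100 = 236 (signed)
  111110110
+ 011101100
= 011100010  (discard carry-out 1)
Result 011100010: MSB = 0 → value 226.
Addends have opposite signs, so signed overflow cannot occur.

226; no overflow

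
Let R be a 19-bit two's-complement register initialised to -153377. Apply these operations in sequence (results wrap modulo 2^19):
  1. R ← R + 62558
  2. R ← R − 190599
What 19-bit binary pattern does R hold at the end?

0111011010010110110

Start: R = -153377 = 1011010100011011111.
R = -153377 + 62558 = -90819 = 1101001110100111101
R = -90819 − 190599 = -281418; wraps to 242870 = 0111011010010110110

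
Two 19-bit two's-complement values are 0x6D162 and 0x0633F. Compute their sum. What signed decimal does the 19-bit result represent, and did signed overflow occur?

-52063; no overflow

0x6D162 = 1101101000101100010 = -77470 (signed)
0x0633F = 0000110001100111111 = 25407 (signed)
  1101101000101100010
+ 0000110001100111111
= 1110011010010100001
Result 1110011010010100001: MSB = 1 → 472225 − 524288 = -52063.
Addends have opposite signs, so signed overflow cannot occur.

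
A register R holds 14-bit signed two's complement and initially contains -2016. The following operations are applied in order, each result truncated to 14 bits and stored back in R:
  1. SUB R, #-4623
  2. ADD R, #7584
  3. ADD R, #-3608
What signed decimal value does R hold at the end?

6583

Start: R = -2016 = 11100000100000.
R = -2016 − (-4623) = 2607 = 00101000101111
R = 2607 + 7584 = 10191; wraps to -6193 = 10011111001111
R = -6193 + (-3608) = -9801; wraps to 6583 = 01100110110111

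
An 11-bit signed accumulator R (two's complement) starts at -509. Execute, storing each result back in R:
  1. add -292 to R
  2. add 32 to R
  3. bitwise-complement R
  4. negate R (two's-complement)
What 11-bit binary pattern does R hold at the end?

10100000000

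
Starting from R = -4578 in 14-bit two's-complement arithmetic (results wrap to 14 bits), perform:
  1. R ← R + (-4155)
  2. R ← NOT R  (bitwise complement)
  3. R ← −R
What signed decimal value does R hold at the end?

Start: R = -4578 = 10111000011110.
R = -4578 + (-4155) = -8733; wraps to 7651 = 01110111100011
R = NOT 01110111100011 = 10001000011100 = -7652
R = −(-7652) = 7652 = 01110111100100

7652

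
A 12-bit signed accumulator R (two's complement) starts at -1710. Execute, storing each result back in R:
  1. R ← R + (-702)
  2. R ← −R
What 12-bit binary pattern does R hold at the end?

Start: R = -1710 = 100101010010.
R = -1710 + (-702) = -2412; wraps to 1684 = 011010010100
R = −(1684) = -1684 = 100101101100

100101101100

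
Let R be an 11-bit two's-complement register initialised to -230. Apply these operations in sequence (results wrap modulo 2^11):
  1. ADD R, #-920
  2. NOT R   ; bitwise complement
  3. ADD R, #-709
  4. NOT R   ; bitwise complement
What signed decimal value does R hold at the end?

Start: R = -230 = 11100011010.
R = -230 + (-920) = -1150; wraps to 898 = 01110000010
R = NOT 01110000010 = 10001111101 = -899
R = -899 + (-709) = -1608; wraps to 440 = 00110111000
R = NOT 00110111000 = 11001000111 = -441

-441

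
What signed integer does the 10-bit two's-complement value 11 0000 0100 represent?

MSB is 1, so the value is negative.
Invert: 0011111011. Add 1: 0011111100 = 252. So the value is −252.

-252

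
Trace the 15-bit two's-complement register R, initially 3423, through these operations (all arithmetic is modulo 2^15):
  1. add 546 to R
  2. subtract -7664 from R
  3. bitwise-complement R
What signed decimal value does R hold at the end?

Start: R = 3423 = 000110101011111.
R = 3423 + 546 = 3969 = 000111110000001
R = 3969 − (-7664) = 11633 = 010110101110001
R = NOT 010110101110001 = 101001010001110 = -11634

-11634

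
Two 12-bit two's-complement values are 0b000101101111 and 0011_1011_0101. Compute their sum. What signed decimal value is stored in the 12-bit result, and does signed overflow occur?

0b000101101111 → 000101101111 = 367 (signed)
0011_1011_0101 → 001110110101 = 949 (signed)
  000101101111
+ 001110110101
= 010100100100
Result 010100100100: MSB = 0 → value 1316.
Both addends are non-negative and so is the stored result: no signed overflow.

1316; no overflow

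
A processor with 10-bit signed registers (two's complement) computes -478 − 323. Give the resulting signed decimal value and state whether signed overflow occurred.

-478 → 1000100010
323 → 0101000011
Subtract via negate-and-add: invert 0101000011 + 1 = 1010111101 (i.e. -323).
  1000100010
+ 1010111101
= 0011011111  (discard carry-out 1)
Result 0011011111: MSB = 0 → value 223.
Both addends (after negating the subtrahend) are negative but the stored result is non-negative: signed overflow. The true value -478 − 323 = -801 lies outside [-512, 511].

223; overflow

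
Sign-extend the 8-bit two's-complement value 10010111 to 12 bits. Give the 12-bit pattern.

111110010111

MSB of 10010111 is 1; replicate it into the new high bits.
1111|10010111 → 111110010111 (still -105).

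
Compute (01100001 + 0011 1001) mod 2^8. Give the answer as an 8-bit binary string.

10011010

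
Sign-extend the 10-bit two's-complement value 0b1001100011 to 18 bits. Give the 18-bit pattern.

111111111001100011

MSB of 1001100011 is 1; replicate it into the new high bits.
11111111|1001100011 → 111111111001100011 (still -413).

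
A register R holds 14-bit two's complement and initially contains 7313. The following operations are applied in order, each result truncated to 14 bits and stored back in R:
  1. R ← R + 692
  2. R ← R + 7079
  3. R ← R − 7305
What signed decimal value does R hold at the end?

Start: R = 7313 = 01110010010001.
R = 7313 + 692 = 8005 = 01111101000101
R = 8005 + 7079 = 15084; wraps to -1300 = 11101011101100
R = -1300 − 7305 = -8605; wraps to 7779 = 01111001100011

7779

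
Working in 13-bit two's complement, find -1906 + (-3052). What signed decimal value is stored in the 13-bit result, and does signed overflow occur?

-1906 → 1100010001110
-3052 → 1010000010100
  1100010001110
+ 1010000010100
= 0110010100010  (discard carry-out 1)
Result 0110010100010: MSB = 0 → value 3234.
Both addends are negative but the stored result is non-negative: signed overflow. The true value -1906 + (-3052) = -4958 lies outside [-4096, 4095].

3234; overflow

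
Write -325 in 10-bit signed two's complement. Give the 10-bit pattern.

1010111011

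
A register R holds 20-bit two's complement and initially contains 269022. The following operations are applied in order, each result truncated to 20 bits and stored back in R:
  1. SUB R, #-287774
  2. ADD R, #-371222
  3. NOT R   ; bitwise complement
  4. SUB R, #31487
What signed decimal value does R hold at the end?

-217062

Start: R = 269022 = 01000001101011011110.
R = 269022 − (-287774) = 556796; wraps to -491780 = 10000111111011111100
R = -491780 + (-371222) = -863002; wraps to 185574 = 00101101010011100110
R = NOT 00101101010011100110 = 11010010101100011001 = -185575
R = -185575 − 31487 = -217062 = 11001011000000011010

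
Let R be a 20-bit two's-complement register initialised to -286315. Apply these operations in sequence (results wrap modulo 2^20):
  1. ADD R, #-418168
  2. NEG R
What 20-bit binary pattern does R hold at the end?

Start: R = -286315 = 10111010000110010101.
R = -286315 + (-418168) = -704483; wraps to 344093 = 01010100000000011101
R = −(344093) = -344093 = 10101011111111100011

10101011111111100011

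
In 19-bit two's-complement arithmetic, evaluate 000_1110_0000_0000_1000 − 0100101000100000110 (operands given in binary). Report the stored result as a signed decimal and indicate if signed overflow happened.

-94462; no overflow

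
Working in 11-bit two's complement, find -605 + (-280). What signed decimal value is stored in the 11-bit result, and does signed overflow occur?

-605 → 10110100011
-280 → 11011101000
  10110100011
+ 11011101000
= 10010001011  (discard carry-out 1)
Result 10010001011: MSB = 1 → 1163 − 2048 = -885.
Both addends are negative and so is the stored result: no signed overflow.

-885; no overflow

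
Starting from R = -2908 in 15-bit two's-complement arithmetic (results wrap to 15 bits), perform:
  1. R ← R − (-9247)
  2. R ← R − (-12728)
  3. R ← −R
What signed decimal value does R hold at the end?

Start: R = -2908 = 111010010100100.
R = -2908 − (-9247) = 6339 = 001100011000011
R = 6339 − (-12728) = 19067; wraps to -13701 = 100101001111011
R = −(-13701) = 13701 = 011010110000101

13701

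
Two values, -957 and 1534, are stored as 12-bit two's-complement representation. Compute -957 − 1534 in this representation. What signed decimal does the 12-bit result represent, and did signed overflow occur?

1605; overflow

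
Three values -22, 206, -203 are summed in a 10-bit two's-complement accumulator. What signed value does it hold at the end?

-22 + 206 = 184 (0010111000)
184 + (-203) = -19 (1111101101)

-19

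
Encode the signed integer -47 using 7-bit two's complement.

1010001

|-47| = 47 = 0101111 in 7 bits.
Invert the bits: 1010000. Add 1: 1010001.
Check: 1010001 reads as 81 − 128 = -47.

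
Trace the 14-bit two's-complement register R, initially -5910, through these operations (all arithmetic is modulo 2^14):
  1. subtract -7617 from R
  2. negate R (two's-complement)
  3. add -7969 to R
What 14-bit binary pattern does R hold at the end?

01101000110100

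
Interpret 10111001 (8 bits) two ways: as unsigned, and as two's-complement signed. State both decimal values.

Unsigned: 10111001 = 185.
Signed: MSB=1 → 185 − 256 = -71.

unsigned = 185, signed = -71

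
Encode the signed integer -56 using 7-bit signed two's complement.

|-56| = 56 = 0111000 in 7 bits.
Invert the bits: 1000111. Add 1: 1001000.
Check: 1001000 reads as 72 − 128 = -56.

1001000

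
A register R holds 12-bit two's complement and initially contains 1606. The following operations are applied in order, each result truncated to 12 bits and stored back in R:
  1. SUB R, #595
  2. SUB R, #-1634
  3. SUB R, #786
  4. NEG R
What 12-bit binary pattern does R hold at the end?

100010111101

Start: R = 1606 = 011001000110.
R = 1606 − 595 = 1011 = 001111110011
R = 1011 − (-1634) = 2645; wraps to -1451 = 101001010101
R = -1451 − 786 = -2237; wraps to 1859 = 011101000011
R = −(1859) = -1859 = 100010111101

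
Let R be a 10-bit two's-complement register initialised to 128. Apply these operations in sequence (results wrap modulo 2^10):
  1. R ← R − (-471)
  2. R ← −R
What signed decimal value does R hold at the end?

425

Start: R = 128 = 0010000000.
R = 128 − (-471) = 599; wraps to -425 = 1001010111
R = −(-425) = 425 = 0110101001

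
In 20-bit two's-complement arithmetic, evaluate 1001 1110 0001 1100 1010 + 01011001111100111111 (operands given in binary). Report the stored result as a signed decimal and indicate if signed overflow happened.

-32503; no overflow

1001 1110 0001 1100 1010 → 10011110000111001010 = -400950 (signed)
01011001111100111111 = 368447 (signed)
  10011110000111001010
+ 01011001111100111111
= 11111000000100001001
Result 11111000000100001001: MSB = 1 → 1016073 − 1048576 = -32503.
Addends have opposite signs, so signed overflow cannot occur.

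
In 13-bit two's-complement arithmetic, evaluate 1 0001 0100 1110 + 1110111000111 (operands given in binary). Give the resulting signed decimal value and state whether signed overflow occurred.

3861; overflow

1 0001 0100 1110 → 1000101001110 = -3762 (signed)
1110111000111 = -569 (signed)
  1000101001110
+ 1110111000111
= 0111100010101  (discard carry-out 1)
Result 0111100010101: MSB = 0 → value 3861.
Both addends are negative but the stored result is non-negative: signed overflow. The true value -3762 + (-569) = -4331 lies outside [-4096, 4095].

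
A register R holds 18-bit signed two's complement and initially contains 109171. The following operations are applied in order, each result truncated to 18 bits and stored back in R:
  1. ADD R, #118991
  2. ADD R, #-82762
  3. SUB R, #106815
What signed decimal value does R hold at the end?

38585

Start: R = 109171 = 011010101001110011.
R = 109171 + 118991 = 228162; wraps to -33982 = 110111101101000010
R = -33982 + (-82762) = -116744 = 100011011111111000
R = -116744 − 106815 = -223559; wraps to 38585 = 001001011010111001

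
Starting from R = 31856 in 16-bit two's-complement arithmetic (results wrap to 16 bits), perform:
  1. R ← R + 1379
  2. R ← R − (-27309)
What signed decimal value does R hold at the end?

-4992

Start: R = 31856 = 0111110001110000.
R = 31856 + 1379 = 33235; wraps to -32301 = 1000000111010011
R = -32301 − (-27309) = -4992 = 1110110010000000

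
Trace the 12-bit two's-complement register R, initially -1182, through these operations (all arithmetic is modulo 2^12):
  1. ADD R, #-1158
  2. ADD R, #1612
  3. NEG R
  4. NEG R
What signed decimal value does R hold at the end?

Start: R = -1182 = 101101100010.
R = -1182 + (-1158) = -2340; wraps to 1756 = 011011011100
R = 1756 + 1612 = 3368; wraps to -728 = 110100101000
R = −(-728) = 728 = 001011011000
R = −(728) = -728 = 110100101000

-728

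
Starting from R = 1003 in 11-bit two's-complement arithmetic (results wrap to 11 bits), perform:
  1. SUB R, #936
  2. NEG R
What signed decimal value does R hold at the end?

-67

Start: R = 1003 = 01111101011.
R = 1003 − 936 = 67 = 00001000011
R = −(67) = -67 = 11110111101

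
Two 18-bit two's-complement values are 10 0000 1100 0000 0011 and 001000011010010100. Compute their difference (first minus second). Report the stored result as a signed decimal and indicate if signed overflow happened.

99695; overflow

10 0000 1100 0000 0011 → 100000110000000011 = -127997 (signed)
001000011010010100 = 34452 (signed)
Subtract via negate-and-add: invert 001000011010010100 + 1 = 110111100101101100 (i.e. -34452).
  100000110000000011
+ 110111100101101100
= 011000010101101111  (discard carry-out 1)
Result 011000010101101111: MSB = 0 → value 99695.
Both addends (after negating the subtrahend) are negative but the stored result is non-negative: signed overflow. The true value -127997 − 34452 = -162449 lies outside [-131072, 131071].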